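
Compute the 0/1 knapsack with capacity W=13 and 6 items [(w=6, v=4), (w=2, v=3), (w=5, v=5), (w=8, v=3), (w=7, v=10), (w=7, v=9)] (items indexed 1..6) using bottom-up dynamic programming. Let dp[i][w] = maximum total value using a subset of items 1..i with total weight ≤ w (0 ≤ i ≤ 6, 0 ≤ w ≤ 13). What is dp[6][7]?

i\w   0   1   2   3   4   5   6   7   8   9  10  11  12  13
  0   0   0   0   0   0   0   0   0   0   0   0   0   0   0
  1   0   0   0   0   0   0   4   4   4   4   4   4   4   4
  2   0   0   3   3   3   3   4   4   7   7   7   7   7   7
  3   0   0   3   3   3   5   5   8   8   8   8   9   9  12
  4   0   0   3   3   3   5   5   8   8   8   8   9   9  12
  5   0   0   3   3   3   5   5  10  10  13  13  13  15  15
  6   0   0   3   3   3   5   5  10  10  13  13  13  15  15

10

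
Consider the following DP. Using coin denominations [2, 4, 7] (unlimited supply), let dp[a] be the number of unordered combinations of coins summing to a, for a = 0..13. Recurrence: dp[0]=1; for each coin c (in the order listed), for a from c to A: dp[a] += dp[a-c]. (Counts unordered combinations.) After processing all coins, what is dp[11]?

after  coin     0     1     2     3     4     5     6     7     8     9    10    11    12    13
          2     1     0     1     0     1     0     1     0     1     0     1     0     1     0
          4     1     0     1     0     2     0     2     0     3     0     3     0     4     0
          7     1     0     1     0     2     0     2     1     3     1     3     2     4     2

2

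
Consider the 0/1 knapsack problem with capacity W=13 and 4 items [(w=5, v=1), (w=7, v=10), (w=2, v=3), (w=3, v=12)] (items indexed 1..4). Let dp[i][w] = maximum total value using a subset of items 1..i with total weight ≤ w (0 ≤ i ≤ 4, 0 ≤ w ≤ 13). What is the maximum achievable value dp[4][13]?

i\w   0   1   2   3   4   5   6   7   8   9  10  11  12  13
  0   0   0   0   0   0   0   0   0   0   0   0   0   0   0
  1   0   0   0   0   0   1   1   1   1   1   1   1   1   1
  2   0   0   0   0   0   1   1  10  10  10  10  10  11  11
  3   0   0   3   3   3   3   3  10  10  13  13  13  13  13
  4   0   0   3  12  12  15  15  15  15  15  22  22  25  25

25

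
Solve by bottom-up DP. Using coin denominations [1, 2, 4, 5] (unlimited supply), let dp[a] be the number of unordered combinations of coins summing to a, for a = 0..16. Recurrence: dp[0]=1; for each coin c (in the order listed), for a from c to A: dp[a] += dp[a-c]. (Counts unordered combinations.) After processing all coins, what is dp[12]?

24

after  coin     0     1     2     3     4     5     6     7     8     9    10    11    12    13    14    15    16
          1     1     1     1     1     1     1     1     1     1     1     1     1     1     1     1     1     1
          2     1     1     2     2     3     3     4     4     5     5     6     6     7     7     8     8     9
          4     1     1     2     2     4     4     6     6     9     9    12    12    16    16    20    20    25
          5     1     1     2     2     4     5     7     8    11    13    17    19    24    27    33    37    44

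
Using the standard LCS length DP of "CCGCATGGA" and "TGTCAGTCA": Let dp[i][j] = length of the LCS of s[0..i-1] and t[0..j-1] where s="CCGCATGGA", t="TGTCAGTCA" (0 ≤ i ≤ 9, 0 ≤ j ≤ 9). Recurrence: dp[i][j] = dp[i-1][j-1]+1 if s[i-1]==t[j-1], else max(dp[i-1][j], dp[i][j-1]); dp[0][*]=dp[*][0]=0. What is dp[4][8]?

3

   ''  T  G  T  C  A  G  T  C  A
''  0  0  0  0  0  0  0  0  0  0
 C  0  0  0  0  1  1  1  1  1  1
 C  0  0  0  0  1  1  1  1  2  2
 G  0  0  1  1  1  1  2  2  2  2
 C  0  0  1  1  2  2  2  2  3  3
 A  0  0  1  1  2  3  3  3  3  4
 T  0  1  1  2  2  3  3  4  4  4
 G  0  1  2  2  2  3  4  4  4  4
 G  0  1  2  2  2  3  4  4  4  4
 A  0  1  2  2  2  3  4  4  4  5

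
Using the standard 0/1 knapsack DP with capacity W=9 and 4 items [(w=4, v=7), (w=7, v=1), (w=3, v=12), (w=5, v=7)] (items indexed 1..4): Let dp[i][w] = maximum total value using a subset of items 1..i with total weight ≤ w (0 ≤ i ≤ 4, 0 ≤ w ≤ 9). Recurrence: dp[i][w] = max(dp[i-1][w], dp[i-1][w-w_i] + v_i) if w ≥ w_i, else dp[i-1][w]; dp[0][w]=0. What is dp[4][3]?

i\w   0   1   2   3   4   5   6   7   8   9
  0   0   0   0   0   0   0   0   0   0   0
  1   0   0   0   0   7   7   7   7   7   7
  2   0   0   0   0   7   7   7   7   7   7
  3   0   0   0  12  12  12  12  19  19  19
  4   0   0   0  12  12  12  12  19  19  19

12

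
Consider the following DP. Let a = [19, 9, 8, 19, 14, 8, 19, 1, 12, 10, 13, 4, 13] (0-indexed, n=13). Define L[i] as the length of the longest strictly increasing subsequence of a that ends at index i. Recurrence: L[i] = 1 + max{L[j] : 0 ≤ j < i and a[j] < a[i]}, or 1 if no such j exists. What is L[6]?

3

   i    0    1    2    3    4    5    6    7    8    9   10   11   12
a[i]   19    9    8   19   14    8   19    1   12   10   13    4   13
L[i]    1    1    1    2    2    1    3    1    2    2    3    2    3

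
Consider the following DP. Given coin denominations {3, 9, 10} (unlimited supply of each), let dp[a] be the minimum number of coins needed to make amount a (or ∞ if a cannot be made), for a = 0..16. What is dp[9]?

 a  0  1  2  3  4  5  6  7  8  9 10 11 12 13 14 15 16
dp  0  -  -  1  -  -  2  -  -  1  1  -  2  2  -  3  3
(- denotes ∞ / unreachable)

1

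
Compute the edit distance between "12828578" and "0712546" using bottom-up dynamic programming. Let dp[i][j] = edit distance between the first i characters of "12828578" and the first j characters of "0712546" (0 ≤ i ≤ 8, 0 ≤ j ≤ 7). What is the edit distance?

6

   ''  0  7  1  2  5  4  6
''  0  1  2  3  4  5  6  7
 1  1  1  2  2  3  4  5  6
 2  2  2  2  3  2  3  4  5
 8  3  3  3  3  3  3  4  5
 2  4  4  4  4  3  4  4  5
 8  5  5  5  5  4  4  5  5
 5  6  6  6  6  5  4  5  6
 7  7  7  6  7  6  5  5  6
 8  8  8  7  7  7  6  6  6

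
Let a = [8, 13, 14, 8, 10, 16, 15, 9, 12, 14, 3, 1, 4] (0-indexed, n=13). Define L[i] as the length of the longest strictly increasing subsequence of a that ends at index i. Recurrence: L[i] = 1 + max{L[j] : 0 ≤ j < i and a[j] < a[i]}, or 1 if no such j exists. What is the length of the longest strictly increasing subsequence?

4

   i    0    1    2    3    4    5    6    7    8    9   10   11   12
a[i]    8   13   14    8   10   16   15    9   12   14    3    1    4
L[i]    1    2    3    1    2    4    4    2    3    4    1    1    2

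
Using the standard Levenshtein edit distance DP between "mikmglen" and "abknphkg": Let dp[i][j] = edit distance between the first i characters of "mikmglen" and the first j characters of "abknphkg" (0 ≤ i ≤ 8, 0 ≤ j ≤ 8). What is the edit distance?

7

   ''  a  b  k  n  p  h  k  g
''  0  1  2  3  4  5  6  7  8
 m  1  1  2  3  4  5  6  7  8
 i  2  2  2  3  4  5  6  7  8
 k  3  3  3  2  3  4  5  6  7
 m  4  4  4  3  3  4  5  6  7
 g  5  5  5  4  4  4  5  6  6
 l  6  6  6  5  5  5  5  6  7
 e  7  7  7  6  6  6  6  6  7
 n  8  8  8  7  6  7  7  7  7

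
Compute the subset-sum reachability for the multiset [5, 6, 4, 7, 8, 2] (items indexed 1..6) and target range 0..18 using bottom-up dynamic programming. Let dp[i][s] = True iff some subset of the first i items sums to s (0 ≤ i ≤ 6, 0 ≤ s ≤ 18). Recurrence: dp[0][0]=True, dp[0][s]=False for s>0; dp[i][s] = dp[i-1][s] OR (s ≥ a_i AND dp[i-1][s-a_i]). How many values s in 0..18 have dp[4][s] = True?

14

i\s   0   1   2   3   4   5   6   7   8   9  10  11  12  13  14  15  16  17  18
  0   T   F   F   F   F   F   F   F   F   F   F   F   F   F   F   F   F   F   F
  1   T   F   F   F   F   T   F   F   F   F   F   F   F   F   F   F   F   F   F
  2   T   F   F   F   F   T   T   F   F   F   F   T   F   F   F   F   F   F   F
  3   T   F   F   F   T   T   T   F   F   T   T   T   F   F   F   T   F   F   F
  4   T   F   F   F   T   T   T   T   F   T   T   T   T   T   F   T   T   T   T
  5   T   F   F   F   T   T   T   T   T   T   T   T   T   T   T   T   T   T   T
  6   T   F   T   F   T   T   T   T   T   T   T   T   T   T   T   T   T   T   T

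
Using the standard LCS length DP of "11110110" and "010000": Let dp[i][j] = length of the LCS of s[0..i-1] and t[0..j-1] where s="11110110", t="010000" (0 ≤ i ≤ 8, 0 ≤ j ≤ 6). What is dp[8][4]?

   ''  0  1  0  0  0  0
''  0  0  0  0  0  0  0
 1  0  0  1  1  1  1  1
 1  0  0  1  1  1  1  1
 1  0  0  1  1  1  1  1
 1  0  0  1  1  1  1  1
 0  0  1  1  2  2  2  2
 1  0  1  2  2  2  2  2
 1  0  1  2  2  2  2  2
 0  0  1  2  3  3  3  3

3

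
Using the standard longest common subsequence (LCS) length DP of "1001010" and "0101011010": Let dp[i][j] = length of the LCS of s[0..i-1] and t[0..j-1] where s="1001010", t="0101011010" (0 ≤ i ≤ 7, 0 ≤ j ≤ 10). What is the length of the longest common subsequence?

   ''  0  1  0  1  0  1  1  0  1  0
''  0  0  0  0  0  0  0  0  0  0  0
 1  0  0  1  1  1  1  1  1  1  1  1
 0  0  1  1  2  2  2  2  2  2  2  2
 0  0  1  1  2  2  3  3  3  3  3  3
 1  0  1  2  2  3  3  4  4  4  4  4
 0  0  1  2  3  3  4  4  4  5  5  5
 1  0  1  2  3  4  4  5  5  5  6  6
 0  0  1  2  3  4  5  5  5  6  6  7

7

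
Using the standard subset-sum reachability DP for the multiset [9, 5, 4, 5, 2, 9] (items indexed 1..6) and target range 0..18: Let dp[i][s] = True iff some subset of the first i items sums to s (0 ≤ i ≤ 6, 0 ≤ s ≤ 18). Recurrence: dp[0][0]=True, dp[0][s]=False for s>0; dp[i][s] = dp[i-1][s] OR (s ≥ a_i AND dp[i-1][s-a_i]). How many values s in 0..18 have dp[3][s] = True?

7

i\s   0   1   2   3   4   5   6   7   8   9  10  11  12  13  14  15  16  17  18
  0   T   F   F   F   F   F   F   F   F   F   F   F   F   F   F   F   F   F   F
  1   T   F   F   F   F   F   F   F   F   T   F   F   F   F   F   F   F   F   F
  2   T   F   F   F   F   T   F   F   F   T   F   F   F   F   T   F   F   F   F
  3   T   F   F   F   T   T   F   F   F   T   F   F   F   T   T   F   F   F   T
  4   T   F   F   F   T   T   F   F   F   T   T   F   F   T   T   F   F   F   T
  5   T   F   T   F   T   T   T   T   F   T   T   T   T   T   T   T   T   F   T
  6   T   F   T   F   T   T   T   T   F   T   T   T   T   T   T   T   T   F   T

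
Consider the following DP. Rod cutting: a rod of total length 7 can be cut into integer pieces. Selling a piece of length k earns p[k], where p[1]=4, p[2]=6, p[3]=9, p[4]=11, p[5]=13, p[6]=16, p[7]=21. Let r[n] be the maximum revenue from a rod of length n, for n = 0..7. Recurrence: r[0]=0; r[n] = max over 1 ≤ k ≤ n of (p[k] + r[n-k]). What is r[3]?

12

   n    0    1    2    3    4    5    6    7
r[n]    0    4    8   12   16   20   24   28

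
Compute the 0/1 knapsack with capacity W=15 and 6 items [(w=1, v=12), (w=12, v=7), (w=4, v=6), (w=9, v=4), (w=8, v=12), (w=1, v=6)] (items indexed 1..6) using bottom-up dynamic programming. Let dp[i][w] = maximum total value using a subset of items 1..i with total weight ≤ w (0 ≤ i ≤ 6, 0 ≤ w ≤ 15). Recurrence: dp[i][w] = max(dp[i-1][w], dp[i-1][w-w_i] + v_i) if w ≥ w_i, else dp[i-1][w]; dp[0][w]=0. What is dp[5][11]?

i\w   0   1   2   3   4   5   6   7   8   9  10  11  12  13  14  15
  0   0   0   0   0   0   0   0   0   0   0   0   0   0   0   0   0
  1   0  12  12  12  12  12  12  12  12  12  12  12  12  12  12  12
  2   0  12  12  12  12  12  12  12  12  12  12  12  12  19  19  19
  3   0  12  12  12  12  18  18  18  18  18  18  18  18  19  19  19
  4   0  12  12  12  12  18  18  18  18  18  18  18  18  19  22  22
  5   0  12  12  12  12  18  18  18  18  24  24  24  24  30  30  30
  6   0  12  18  18  18  18  24  24  24  24  30  30  30  30  36  36

24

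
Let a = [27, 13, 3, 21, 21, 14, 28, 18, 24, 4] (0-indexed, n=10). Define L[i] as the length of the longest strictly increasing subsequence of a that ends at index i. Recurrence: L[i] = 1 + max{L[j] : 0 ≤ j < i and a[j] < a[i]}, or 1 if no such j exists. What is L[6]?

   i    0    1    2    3    4    5    6    7    8    9
a[i]   27   13    3   21   21   14   28   18   24    4
L[i]    1    1    1    2    2    2    3    3    4    2

3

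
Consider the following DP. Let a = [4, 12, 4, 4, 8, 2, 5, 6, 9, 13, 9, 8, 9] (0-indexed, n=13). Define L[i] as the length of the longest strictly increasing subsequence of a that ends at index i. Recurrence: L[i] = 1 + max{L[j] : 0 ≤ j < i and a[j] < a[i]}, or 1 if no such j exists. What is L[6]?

2

   i    0    1    2    3    4    5    6    7    8    9   10   11   12
a[i]    4   12    4    4    8    2    5    6    9   13    9    8    9
L[i]    1    2    1    1    2    1    2    3    4    5    4    4    5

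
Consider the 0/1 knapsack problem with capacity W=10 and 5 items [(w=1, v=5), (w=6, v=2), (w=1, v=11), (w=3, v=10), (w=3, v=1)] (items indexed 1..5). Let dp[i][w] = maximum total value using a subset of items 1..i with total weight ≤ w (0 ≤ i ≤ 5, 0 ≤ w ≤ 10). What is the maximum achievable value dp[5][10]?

27

i\w   0   1   2   3   4   5   6   7   8   9  10
  0   0   0   0   0   0   0   0   0   0   0   0
  1   0   5   5   5   5   5   5   5   5   5   5
  2   0   5   5   5   5   5   5   7   7   7   7
  3   0  11  16  16  16  16  16  16  18  18  18
  4   0  11  16  16  21  26  26  26  26  26  26
  5   0  11  16  16  21  26  26  26  27  27  27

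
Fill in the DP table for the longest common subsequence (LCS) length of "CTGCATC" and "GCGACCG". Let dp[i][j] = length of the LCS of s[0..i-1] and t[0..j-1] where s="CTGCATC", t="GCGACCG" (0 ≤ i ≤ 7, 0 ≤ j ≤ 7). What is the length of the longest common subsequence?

4

   ''  G  C  G  A  C  C  G
''  0  0  0  0  0  0  0  0
 C  0  0  1  1  1  1  1  1
 T  0  0  1  1  1  1  1  1
 G  0  1  1  2  2  2  2  2
 C  0  1  2  2  2  3  3  3
 A  0  1  2  2  3  3  3  3
 T  0  1  2  2  3  3  3  3
 C  0  1  2  2  3  4  4  4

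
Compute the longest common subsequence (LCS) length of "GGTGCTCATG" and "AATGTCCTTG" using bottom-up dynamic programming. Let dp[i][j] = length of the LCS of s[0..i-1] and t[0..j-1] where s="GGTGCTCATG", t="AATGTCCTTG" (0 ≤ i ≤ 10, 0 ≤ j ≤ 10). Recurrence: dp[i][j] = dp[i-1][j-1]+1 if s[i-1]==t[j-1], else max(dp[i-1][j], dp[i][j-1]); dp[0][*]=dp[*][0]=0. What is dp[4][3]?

1

   ''  A  A  T  G  T  C  C  T  T  G
''  0  0  0  0  0  0  0  0  0  0  0
 G  0  0  0  0  1  1  1  1  1  1  1
 G  0  0  0  0  1  1  1  1  1  1  2
 T  0  0  0  1  1  2  2  2  2  2  2
 G  0  0  0  1  2  2  2  2  2  2  3
 C  0  0  0  1  2  2  3  3  3  3  3
 T  0  0  0  1  2  3  3  3  4  4  4
 C  0  0  0  1  2  3  4  4  4  4  4
 A  0  1  1  1  2  3  4  4  4  4  4
 T  0  1  1  2  2  3  4  4  5  5  5
 G  0  1  1  2  3  3  4  4  5  5  6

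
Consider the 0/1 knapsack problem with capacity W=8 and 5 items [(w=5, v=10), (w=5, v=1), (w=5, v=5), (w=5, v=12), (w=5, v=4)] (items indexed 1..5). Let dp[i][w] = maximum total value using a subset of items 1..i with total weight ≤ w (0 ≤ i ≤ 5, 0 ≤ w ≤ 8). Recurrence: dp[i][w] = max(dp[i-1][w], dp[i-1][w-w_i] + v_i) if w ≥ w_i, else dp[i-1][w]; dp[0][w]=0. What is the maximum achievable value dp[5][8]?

12

i\w   0   1   2   3   4   5   6   7   8
  0   0   0   0   0   0   0   0   0   0
  1   0   0   0   0   0  10  10  10  10
  2   0   0   0   0   0  10  10  10  10
  3   0   0   0   0   0  10  10  10  10
  4   0   0   0   0   0  12  12  12  12
  5   0   0   0   0   0  12  12  12  12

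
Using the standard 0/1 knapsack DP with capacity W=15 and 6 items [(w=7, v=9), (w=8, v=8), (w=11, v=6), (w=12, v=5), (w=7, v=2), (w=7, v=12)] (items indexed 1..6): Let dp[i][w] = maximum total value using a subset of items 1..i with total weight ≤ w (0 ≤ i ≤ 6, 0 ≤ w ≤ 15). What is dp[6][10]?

12

i\w   0   1   2   3   4   5   6   7   8   9  10  11  12  13  14  15
  0   0   0   0   0   0   0   0   0   0   0   0   0   0   0   0   0
  1   0   0   0   0   0   0   0   9   9   9   9   9   9   9   9   9
  2   0   0   0   0   0   0   0   9   9   9   9   9   9   9   9  17
  3   0   0   0   0   0   0   0   9   9   9   9   9   9   9   9  17
  4   0   0   0   0   0   0   0   9   9   9   9   9   9   9   9  17
  5   0   0   0   0   0   0   0   9   9   9   9   9   9   9  11  17
  6   0   0   0   0   0   0   0  12  12  12  12  12  12  12  21  21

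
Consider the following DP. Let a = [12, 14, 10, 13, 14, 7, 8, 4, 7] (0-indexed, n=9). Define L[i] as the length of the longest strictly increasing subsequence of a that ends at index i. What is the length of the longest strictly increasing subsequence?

3

   i    0    1    2    3    4    5    6    7    8
a[i]   12   14   10   13   14    7    8    4    7
L[i]    1    2    1    2    3    1    2    1    2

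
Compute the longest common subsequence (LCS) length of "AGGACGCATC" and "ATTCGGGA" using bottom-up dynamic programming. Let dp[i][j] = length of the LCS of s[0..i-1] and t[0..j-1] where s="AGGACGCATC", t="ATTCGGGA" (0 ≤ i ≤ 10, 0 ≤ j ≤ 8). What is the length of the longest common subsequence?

5

   ''  A  T  T  C  G  G  G  A
''  0  0  0  0  0  0  0  0  0
 A  0  1  1  1  1  1  1  1  1
 G  0  1  1  1  1  2  2  2  2
 G  0  1  1  1  1  2  3  3  3
 A  0  1  1  1  1  2  3  3  4
 C  0  1  1  1  2  2  3  3  4
 G  0  1  1  1  2  3  3  4  4
 C  0  1  1  1  2  3  3  4  4
 A  0  1  1  1  2  3  3  4  5
 T  0  1  2  2  2  3  3  4  5
 C  0  1  2  2  3  3  3  4  5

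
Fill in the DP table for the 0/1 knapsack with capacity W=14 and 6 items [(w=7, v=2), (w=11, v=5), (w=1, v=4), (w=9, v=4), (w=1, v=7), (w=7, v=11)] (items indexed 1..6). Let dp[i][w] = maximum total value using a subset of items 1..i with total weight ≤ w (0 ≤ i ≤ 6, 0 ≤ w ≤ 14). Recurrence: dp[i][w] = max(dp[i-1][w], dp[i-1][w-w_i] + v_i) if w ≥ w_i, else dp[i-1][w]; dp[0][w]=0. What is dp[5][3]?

11

i\w   0   1   2   3   4   5   6   7   8   9  10  11  12  13  14
  0   0   0   0   0   0   0   0   0   0   0   0   0   0   0   0
  1   0   0   0   0   0   0   0   2   2   2   2   2   2   2   2
  2   0   0   0   0   0   0   0   2   2   2   2   5   5   5   5
  3   0   4   4   4   4   4   4   4   6   6   6   6   9   9   9
  4   0   4   4   4   4   4   4   4   6   6   8   8   9   9   9
  5   0   7  11  11  11  11  11  11  11  13  13  15  15  16  16
  6   0   7  11  11  11  11  11  11  18  22  22  22  22  22  22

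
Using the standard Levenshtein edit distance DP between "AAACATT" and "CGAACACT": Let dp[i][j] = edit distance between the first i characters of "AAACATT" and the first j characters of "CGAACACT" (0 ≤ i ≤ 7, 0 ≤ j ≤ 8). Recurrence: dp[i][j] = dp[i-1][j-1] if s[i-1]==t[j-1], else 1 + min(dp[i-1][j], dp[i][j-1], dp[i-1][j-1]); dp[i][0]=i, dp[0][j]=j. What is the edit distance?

   ''  C  G  A  A  C  A  C  T
''  0  1  2  3  4  5  6  7  8
 A  1  1  2  2  3  4  5  6  7
 A  2  2  2  2  2  3  4  5  6
 A  3  3  3  2  2  3  3  4  5
 C  4  3  4  3  3  2  3  3  4
 A  5  4  4  4  3  3  2  3  4
 T  6  5  5  5  4  4  3  3  3
 T  7  6  6  6  5  5  4  4  3

3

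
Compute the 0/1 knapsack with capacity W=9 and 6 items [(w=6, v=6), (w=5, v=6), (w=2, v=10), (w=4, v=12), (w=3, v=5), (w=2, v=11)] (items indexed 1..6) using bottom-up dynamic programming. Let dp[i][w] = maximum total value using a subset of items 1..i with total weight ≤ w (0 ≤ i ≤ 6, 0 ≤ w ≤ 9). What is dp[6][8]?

33

i\w   0   1   2   3   4   5   6   7   8   9
  0   0   0   0   0   0   0   0   0   0   0
  1   0   0   0   0   0   0   6   6   6   6
  2   0   0   0   0   0   6   6   6   6   6
  3   0   0  10  10  10  10  10  16  16  16
  4   0   0  10  10  12  12  22  22  22  22
  5   0   0  10  10  12  15  22  22  22  27
  6   0   0  11  11  21  21  23  26  33  33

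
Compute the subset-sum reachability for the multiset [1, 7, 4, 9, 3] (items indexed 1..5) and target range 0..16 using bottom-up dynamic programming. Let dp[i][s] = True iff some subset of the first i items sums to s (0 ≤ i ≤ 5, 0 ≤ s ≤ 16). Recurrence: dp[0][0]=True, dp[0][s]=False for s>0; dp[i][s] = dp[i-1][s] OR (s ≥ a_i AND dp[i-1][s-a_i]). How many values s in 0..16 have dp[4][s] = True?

13

i\s   0   1   2   3   4   5   6   7   8   9  10  11  12  13  14  15  16
  0   T   F   F   F   F   F   F   F   F   F   F   F   F   F   F   F   F
  1   T   T   F   F   F   F   F   F   F   F   F   F   F   F   F   F   F
  2   T   T   F   F   F   F   F   T   T   F   F   F   F   F   F   F   F
  3   T   T   F   F   T   T   F   T   T   F   F   T   T   F   F   F   F
  4   T   T   F   F   T   T   F   T   T   T   T   T   T   T   T   F   T
  5   T   T   F   T   T   T   F   T   T   T   T   T   T   T   T   T   T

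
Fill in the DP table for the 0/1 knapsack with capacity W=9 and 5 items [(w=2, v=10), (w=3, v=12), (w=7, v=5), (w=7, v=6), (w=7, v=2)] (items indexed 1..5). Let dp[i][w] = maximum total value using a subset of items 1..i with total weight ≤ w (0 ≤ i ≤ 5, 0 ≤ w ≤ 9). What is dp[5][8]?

i\w   0   1   2   3   4   5   6   7   8   9
  0   0   0   0   0   0   0   0   0   0   0
  1   0   0  10  10  10  10  10  10  10  10
  2   0   0  10  12  12  22  22  22  22  22
  3   0   0  10  12  12  22  22  22  22  22
  4   0   0  10  12  12  22  22  22  22  22
  5   0   0  10  12  12  22  22  22  22  22

22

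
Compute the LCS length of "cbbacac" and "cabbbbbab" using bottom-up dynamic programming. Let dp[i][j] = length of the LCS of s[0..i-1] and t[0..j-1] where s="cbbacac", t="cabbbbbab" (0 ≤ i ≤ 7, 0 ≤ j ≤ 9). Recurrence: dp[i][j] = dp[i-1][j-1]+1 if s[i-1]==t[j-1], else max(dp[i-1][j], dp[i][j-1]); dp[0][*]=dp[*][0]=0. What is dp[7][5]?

   ''  c  a  b  b  b  b  b  a  b
''  0  0  0  0  0  0  0  0  0  0
 c  0  1  1  1  1  1  1  1  1  1
 b  0  1  1  2  2  2  2  2  2  2
 b  0  1  1  2  3  3  3  3  3  3
 a  0  1  2  2  3  3  3  3  4  4
 c  0  1  2  2  3  3  3  3  4  4
 a  0  1  2  2  3  3  3  3  4  4
 c  0  1  2  2  3  3  3  3  4  4

3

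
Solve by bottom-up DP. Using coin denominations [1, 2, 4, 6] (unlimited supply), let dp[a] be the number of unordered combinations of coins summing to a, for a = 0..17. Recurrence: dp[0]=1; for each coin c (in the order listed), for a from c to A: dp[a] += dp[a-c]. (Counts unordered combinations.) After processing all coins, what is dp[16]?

after  coin     0     1     2     3     4     5     6     7     8     9    10    11    12    13    14    15    16    17
          1     1     1     1     1     1     1     1     1     1     1     1     1     1     1     1     1     1     1
          2     1     1     2     2     3     3     4     4     5     5     6     6     7     7     8     8     9     9
          4     1     1     2     2     4     4     6     6     9     9    12    12    16    16    20    20    25    25
          6     1     1     2     2     4     4     7     7    11    11    16    16    23    23    31    31    41    41

41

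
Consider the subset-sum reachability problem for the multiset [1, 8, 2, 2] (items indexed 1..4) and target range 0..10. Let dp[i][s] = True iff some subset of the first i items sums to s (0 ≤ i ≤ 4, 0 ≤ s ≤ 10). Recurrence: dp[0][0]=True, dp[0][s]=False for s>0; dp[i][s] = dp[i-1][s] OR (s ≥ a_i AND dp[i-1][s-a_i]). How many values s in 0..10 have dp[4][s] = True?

i\s   0   1   2   3   4   5   6   7   8   9  10
  0   T   F   F   F   F   F   F   F   F   F   F
  1   T   T   F   F   F   F   F   F   F   F   F
  2   T   T   F   F   F   F   F   F   T   T   F
  3   T   T   T   T   F   F   F   F   T   T   T
  4   T   T   T   T   T   T   F   F   T   T   T

9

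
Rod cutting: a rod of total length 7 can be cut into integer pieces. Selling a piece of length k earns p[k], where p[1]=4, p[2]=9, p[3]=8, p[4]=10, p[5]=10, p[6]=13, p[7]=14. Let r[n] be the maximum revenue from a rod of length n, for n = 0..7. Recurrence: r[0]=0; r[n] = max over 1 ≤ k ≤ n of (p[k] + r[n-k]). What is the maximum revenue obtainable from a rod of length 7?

31

   n    0    1    2    3    4    5    6    7
r[n]    0    4    9   13   18   22   27   31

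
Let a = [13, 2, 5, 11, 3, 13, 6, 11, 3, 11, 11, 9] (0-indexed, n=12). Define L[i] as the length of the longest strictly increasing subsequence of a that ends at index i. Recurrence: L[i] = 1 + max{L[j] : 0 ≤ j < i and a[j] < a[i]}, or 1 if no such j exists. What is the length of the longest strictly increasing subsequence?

4

   i    0    1    2    3    4    5    6    7    8    9   10   11
a[i]   13    2    5   11    3   13    6   11    3   11   11    9
L[i]    1    1    2    3    2    4    3    4    2    4    4    4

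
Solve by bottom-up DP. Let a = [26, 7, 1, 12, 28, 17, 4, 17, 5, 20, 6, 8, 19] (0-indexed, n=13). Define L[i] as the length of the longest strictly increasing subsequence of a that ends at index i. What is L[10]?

   i    0    1    2    3    4    5    6    7    8    9   10   11   12
a[i]   26    7    1   12   28   17    4   17    5   20    6    8   19
L[i]    1    1    1    2    3    3    2    3    3    4    4    5    6

4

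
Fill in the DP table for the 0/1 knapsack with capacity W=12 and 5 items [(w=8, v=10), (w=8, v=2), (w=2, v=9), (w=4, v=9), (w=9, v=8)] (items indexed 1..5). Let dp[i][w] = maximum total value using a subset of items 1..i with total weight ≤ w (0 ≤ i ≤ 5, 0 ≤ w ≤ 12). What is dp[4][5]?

9

i\w   0   1   2   3   4   5   6   7   8   9  10  11  12
  0   0   0   0   0   0   0   0   0   0   0   0   0   0
  1   0   0   0   0   0   0   0   0  10  10  10  10  10
  2   0   0   0   0   0   0   0   0  10  10  10  10  10
  3   0   0   9   9   9   9   9   9  10  10  19  19  19
  4   0   0   9   9   9   9  18  18  18  18  19  19  19
  5   0   0   9   9   9   9  18  18  18  18  19  19  19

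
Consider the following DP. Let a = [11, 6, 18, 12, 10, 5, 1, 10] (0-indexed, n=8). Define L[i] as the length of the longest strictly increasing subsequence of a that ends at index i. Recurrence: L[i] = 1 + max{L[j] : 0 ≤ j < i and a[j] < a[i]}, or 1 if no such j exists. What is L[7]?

2

   i    0    1    2    3    4    5    6    7
a[i]   11    6   18   12   10    5    1   10
L[i]    1    1    2    2    2    1    1    2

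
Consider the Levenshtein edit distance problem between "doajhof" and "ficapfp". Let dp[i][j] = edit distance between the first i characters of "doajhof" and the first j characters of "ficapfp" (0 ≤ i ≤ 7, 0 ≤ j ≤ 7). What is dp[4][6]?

5

   ''  f  i  c  a  p  f  p
''  0  1  2  3  4  5  6  7
 d  1  1  2  3  4  5  6  7
 o  2  2  2  3  4  5  6  7
 a  3  3  3  3  3  4  5  6
 j  4  4  4  4  4  4  5  6
 h  5  5  5  5  5  5  5  6
 o  6  6  6  6  6  6  6  6
 f  7  6  7  7  7  7  6  7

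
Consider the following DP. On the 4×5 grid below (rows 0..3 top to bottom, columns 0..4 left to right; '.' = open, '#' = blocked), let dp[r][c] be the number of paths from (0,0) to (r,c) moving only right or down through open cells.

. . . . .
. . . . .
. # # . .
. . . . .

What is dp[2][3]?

r\c   0   1   2   3   4
  0   1   1   1   1   1
  1   1   2   3   4   5
  2   1   0   0   4   9
  3   1   1   1   5  14

4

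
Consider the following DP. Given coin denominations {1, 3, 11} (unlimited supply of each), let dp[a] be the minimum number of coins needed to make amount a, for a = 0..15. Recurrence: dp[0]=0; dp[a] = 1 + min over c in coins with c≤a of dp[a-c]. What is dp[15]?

 a  0  1  2  3  4  5  6  7  8  9 10 11 12 13 14 15
dp  0  1  2  1  2  3  2  3  4  3  4  1  2  3  2  3

3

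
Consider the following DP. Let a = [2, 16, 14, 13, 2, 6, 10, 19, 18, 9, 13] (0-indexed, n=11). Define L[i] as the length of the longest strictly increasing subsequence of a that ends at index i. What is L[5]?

2

   i    0    1    2    3    4    5    6    7    8    9   10
a[i]    2   16   14   13    2    6   10   19   18    9   13
L[i]    1    2    2    2    1    2    3    4    4    3    4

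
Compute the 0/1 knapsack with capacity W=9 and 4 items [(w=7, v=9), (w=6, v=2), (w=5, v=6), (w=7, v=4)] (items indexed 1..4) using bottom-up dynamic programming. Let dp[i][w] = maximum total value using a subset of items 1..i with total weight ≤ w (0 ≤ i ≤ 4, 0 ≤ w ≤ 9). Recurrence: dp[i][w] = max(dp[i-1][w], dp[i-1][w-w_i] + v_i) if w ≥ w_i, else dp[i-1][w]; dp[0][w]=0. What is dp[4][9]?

9

i\w   0   1   2   3   4   5   6   7   8   9
  0   0   0   0   0   0   0   0   0   0   0
  1   0   0   0   0   0   0   0   9   9   9
  2   0   0   0   0   0   0   2   9   9   9
  3   0   0   0   0   0   6   6   9   9   9
  4   0   0   0   0   0   6   6   9   9   9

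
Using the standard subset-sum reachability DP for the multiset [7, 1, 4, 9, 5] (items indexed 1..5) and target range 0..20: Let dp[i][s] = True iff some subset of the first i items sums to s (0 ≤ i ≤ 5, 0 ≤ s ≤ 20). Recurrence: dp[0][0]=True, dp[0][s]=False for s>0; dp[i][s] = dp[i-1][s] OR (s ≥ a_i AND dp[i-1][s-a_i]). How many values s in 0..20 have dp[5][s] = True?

19

i\s   0   1   2   3   4   5   6   7   8   9  10  11  12  13  14  15  16  17  18  19  20
  0   T   F   F   F   F   F   F   F   F   F   F   F   F   F   F   F   F   F   F   F   F
  1   T   F   F   F   F   F   F   T   F   F   F   F   F   F   F   F   F   F   F   F   F
  2   T   T   F   F   F   F   F   T   T   F   F   F   F   F   F   F   F   F   F   F   F
  3   T   T   F   F   T   T   F   T   T   F   F   T   T   F   F   F   F   F   F   F   F
  4   T   T   F   F   T   T   F   T   T   T   T   T   T   T   T   F   T   T   F   F   T
  5   T   T   F   F   T   T   T   T   T   T   T   T   T   T   T   T   T   T   T   T   T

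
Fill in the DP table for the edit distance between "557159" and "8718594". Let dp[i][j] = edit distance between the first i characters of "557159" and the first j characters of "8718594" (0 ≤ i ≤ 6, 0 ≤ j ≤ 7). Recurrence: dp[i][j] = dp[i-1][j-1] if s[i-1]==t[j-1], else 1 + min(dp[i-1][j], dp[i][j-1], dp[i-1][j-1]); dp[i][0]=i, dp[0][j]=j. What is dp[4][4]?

3

   ''  8  7  1  8  5  9  4
''  0  1  2  3  4  5  6  7
 5  1  1  2  3  4  4  5  6
 5  2  2  2  3  4  4  5  6
 7  3  3  2  3  4  5  5  6
 1  4  4  3  2  3  4  5  6
 5  5  5  4  3  3  3  4  5
 9  6  6  5  4  4  4  3  4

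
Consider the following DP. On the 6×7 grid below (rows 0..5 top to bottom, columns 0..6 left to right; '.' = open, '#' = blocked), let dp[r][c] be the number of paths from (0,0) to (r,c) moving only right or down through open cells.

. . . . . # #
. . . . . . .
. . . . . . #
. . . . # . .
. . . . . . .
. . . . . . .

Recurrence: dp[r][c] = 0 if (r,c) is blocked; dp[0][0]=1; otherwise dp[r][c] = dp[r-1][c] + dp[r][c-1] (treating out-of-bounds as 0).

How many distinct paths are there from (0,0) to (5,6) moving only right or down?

r\c   0   1   2   3   4   5   6
  0   1   1   1   1   1   0   0
  1   1   2   3   4   5   5   5
  2   1   3   6  10  15  20   0
  3   1   4  10  20   0  20  20
  4   1   5  15  35  35  55  75
  5   1   6  21  56  91 146 221

221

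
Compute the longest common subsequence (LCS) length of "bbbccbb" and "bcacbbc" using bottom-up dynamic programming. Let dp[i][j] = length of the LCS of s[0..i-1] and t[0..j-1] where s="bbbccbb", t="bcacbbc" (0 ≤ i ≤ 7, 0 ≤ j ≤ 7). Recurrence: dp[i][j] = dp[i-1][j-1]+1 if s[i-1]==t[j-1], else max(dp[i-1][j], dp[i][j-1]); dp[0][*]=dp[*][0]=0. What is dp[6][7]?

4

   ''  b  c  a  c  b  b  c
''  0  0  0  0  0  0  0  0
 b  0  1  1  1  1  1  1  1
 b  0  1  1  1  1  2  2  2
 b  0  1  1  1  1  2  3  3
 c  0  1  2  2  2  2  3  4
 c  0  1  2  2  3  3  3  4
 b  0  1  2  2  3  4  4  4
 b  0  1  2  2  3  4  5  5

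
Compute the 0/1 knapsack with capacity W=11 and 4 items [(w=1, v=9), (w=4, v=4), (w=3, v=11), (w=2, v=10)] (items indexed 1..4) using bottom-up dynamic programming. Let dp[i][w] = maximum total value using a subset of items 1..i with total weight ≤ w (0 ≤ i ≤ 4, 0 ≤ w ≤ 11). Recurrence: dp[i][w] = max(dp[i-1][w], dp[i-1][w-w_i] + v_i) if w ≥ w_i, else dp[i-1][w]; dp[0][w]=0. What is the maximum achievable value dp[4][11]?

i\w   0   1   2   3   4   5   6   7   8   9  10  11
  0   0   0   0   0   0   0   0   0   0   0   0   0
  1   0   9   9   9   9   9   9   9   9   9   9   9
  2   0   9   9   9   9  13  13  13  13  13  13  13
  3   0   9   9  11  20  20  20  20  24  24  24  24
  4   0   9  10  19  20  21  30  30  30  30  34  34

34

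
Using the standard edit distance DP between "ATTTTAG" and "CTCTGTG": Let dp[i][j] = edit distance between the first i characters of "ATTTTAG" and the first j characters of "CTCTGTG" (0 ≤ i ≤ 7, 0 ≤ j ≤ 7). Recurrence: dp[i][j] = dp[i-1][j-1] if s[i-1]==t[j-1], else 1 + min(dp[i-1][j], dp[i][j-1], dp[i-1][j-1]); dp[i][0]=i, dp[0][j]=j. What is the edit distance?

4

   ''  C  T  C  T  G  T  G
''  0  1  2  3  4  5  6  7
 A  1  1  2  3  4  5  6  7
 T  2  2  1  2  3  4  5  6
 T  3  3  2  2  2  3  4  5
 T  4  4  3  3  2  3  3  4
 T  5  5  4  4  3  3  3  4
 A  6  6  5  5  4  4  4  4
 G  7  7  6  6  5  4  5  4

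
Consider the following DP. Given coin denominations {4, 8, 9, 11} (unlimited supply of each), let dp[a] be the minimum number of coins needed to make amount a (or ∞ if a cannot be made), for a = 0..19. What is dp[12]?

 a  0  1  2  3  4  5  6  7  8  9 10 11 12 13 14 15 16 17 18 19
dp  0  -  -  -  1  -  -  -  1  1  -  1  2  2  -  2  2  2  2  2
(- denotes ∞ / unreachable)

2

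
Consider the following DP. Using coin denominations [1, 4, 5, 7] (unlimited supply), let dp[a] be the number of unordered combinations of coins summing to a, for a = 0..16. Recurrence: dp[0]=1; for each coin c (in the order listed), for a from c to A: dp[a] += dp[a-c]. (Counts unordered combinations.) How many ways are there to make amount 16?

after  coin     0     1     2     3     4     5     6     7     8     9    10    11    12    13    14    15    16
          1     1     1     1     1     1     1     1     1     1     1     1     1     1     1     1     1     1
          4     1     1     1     1     2     2     2     2     3     3     3     3     4     4     4     4     5
          5     1     1     1     1     2     3     3     3     4     5     6     6     7     8     9    10    11
          7     1     1     1     1     2     3     3     4     5     6     7     8    10    11    13    15    17

17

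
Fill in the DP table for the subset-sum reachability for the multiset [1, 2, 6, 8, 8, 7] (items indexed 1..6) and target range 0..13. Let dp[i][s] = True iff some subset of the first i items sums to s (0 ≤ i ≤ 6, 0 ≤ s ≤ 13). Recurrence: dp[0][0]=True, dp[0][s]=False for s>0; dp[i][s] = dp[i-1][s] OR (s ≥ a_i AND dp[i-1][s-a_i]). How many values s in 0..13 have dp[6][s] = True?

i\s   0   1   2   3   4   5   6   7   8   9  10  11  12  13
  0   T   F   F   F   F   F   F   F   F   F   F   F   F   F
  1   T   T   F   F   F   F   F   F   F   F   F   F   F   F
  2   T   T   T   T   F   F   F   F   F   F   F   F   F   F
  3   T   T   T   T   F   F   T   T   T   T   F   F   F   F
  4   T   T   T   T   F   F   T   T   T   T   T   T   F   F
  5   T   T   T   T   F   F   T   T   T   T   T   T   F   F
  6   T   T   T   T   F   F   T   T   T   T   T   T   F   T

11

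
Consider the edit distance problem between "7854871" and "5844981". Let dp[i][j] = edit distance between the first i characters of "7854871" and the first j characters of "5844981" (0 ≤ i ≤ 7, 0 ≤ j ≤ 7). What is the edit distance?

   ''  5  8  4  4  9  8  1
''  0  1  2  3  4  5  6  7
 7  1  1  2  3  4  5  6  7
 8  2  2  1  2  3  4  5  6
 5  3  2  2  2  3  4  5  6
 4  4  3  3  2  2  3  4  5
 8  5  4  3  3  3  3  3  4
 7  6  5  4  4  4  4  4  4
 1  7  6  5  5  5  5  5  4

4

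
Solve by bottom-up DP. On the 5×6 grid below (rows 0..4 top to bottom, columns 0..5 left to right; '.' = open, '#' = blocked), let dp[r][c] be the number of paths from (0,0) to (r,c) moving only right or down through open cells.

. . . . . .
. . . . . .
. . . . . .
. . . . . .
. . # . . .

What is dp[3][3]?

20

r\c   0   1   2   3   4   5
  0   1   1   1   1   1   1
  1   1   2   3   4   5   6
  2   1   3   6  10  15  21
  3   1   4  10  20  35  56
  4   1   5   0  20  55 111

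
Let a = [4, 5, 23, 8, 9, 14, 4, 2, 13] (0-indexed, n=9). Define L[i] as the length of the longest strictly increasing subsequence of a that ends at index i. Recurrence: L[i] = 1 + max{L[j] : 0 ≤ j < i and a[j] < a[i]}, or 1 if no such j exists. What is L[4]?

4

   i    0    1    2    3    4    5    6    7    8
a[i]    4    5   23    8    9   14    4    2   13
L[i]    1    2    3    3    4    5    1    1    5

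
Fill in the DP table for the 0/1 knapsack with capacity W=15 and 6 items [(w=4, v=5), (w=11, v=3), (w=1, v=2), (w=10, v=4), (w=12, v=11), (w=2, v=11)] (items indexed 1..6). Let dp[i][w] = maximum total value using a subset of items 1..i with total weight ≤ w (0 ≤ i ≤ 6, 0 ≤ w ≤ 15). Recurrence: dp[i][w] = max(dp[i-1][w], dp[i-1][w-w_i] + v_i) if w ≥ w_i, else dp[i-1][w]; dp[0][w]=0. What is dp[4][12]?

i\w   0   1   2   3   4   5   6   7   8   9  10  11  12  13  14  15
  0   0   0   0   0   0   0   0   0   0   0   0   0   0   0   0   0
  1   0   0   0   0   5   5   5   5   5   5   5   5   5   5   5   5
  2   0   0   0   0   5   5   5   5   5   5   5   5   5   5   5   8
  3   0   2   2   2   5   7   7   7   7   7   7   7   7   7   7   8
  4   0   2   2   2   5   7   7   7   7   7   7   7   7   7   9  11
  5   0   2   2   2   5   7   7   7   7   7   7   7  11  13  13  13
  6   0   2  11  13  13  13  16  18  18  18  18  18  18  18  22  24

7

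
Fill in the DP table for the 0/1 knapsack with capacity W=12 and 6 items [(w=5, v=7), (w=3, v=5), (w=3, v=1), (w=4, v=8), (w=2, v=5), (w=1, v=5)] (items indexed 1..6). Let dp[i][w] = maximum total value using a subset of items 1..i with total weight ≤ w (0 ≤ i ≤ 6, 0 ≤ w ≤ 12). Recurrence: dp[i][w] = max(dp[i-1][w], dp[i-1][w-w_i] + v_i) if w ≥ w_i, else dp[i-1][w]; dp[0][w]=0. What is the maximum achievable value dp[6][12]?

25

i\w   0   1   2   3   4   5   6   7   8   9  10  11  12
  0   0   0   0   0   0   0   0   0   0   0   0   0   0
  1   0   0   0   0   0   7   7   7   7   7   7   7   7
  2   0   0   0   5   5   7   7   7  12  12  12  12  12
  3   0   0   0   5   5   7   7   7  12  12  12  13  13
  4   0   0   0   5   8   8   8  13  13  15  15  15  20
  5   0   0   5   5   8  10  13  13  13  18  18  20  20
  6   0   5   5  10  10  13  15  18  18  18  23  23  25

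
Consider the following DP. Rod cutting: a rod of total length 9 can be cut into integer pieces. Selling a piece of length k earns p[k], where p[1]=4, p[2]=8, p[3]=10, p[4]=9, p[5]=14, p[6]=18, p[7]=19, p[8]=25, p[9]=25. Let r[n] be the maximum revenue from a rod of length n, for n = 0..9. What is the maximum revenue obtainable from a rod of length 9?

36

   n    0    1    2    3    4    5    6    7    8    9
r[n]    0    4    8   12   16   20   24   28   32   36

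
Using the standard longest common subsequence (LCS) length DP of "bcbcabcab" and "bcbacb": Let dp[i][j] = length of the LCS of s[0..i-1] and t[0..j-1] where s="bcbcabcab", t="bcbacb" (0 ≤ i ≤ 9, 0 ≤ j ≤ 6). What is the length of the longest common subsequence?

6

   ''  b  c  b  a  c  b
''  0  0  0  0  0  0  0
 b  0  1  1  1  1  1  1
 c  0  1  2  2  2  2  2
 b  0  1  2  3  3  3  3
 c  0  1  2  3  3  4  4
 a  0  1  2  3  4  4  4
 b  0  1  2  3  4  4  5
 c  0  1  2  3  4  5  5
 a  0  1  2  3  4  5  5
 b  0  1  2  3  4  5  6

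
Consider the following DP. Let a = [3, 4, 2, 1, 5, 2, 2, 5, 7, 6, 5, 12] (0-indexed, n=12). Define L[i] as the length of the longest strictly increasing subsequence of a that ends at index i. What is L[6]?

2

   i    0    1    2    3    4    5    6    7    8    9   10   11
a[i]    3    4    2    1    5    2    2    5    7    6    5   12
L[i]    1    2    1    1    3    2    2    3    4    4    3    5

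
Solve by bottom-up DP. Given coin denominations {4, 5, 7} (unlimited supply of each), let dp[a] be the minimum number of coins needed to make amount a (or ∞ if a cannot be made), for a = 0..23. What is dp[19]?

3

 a  0  1  2  3  4  5  6  7  8  9 10 11 12 13 14 15 16 17 18 19 20 21 22 23
dp  0  -  -  -  1  1  -  1  2  2  2  2  2  3  2  3  3  3  3  3  4  3  4  4
(- denotes ∞ / unreachable)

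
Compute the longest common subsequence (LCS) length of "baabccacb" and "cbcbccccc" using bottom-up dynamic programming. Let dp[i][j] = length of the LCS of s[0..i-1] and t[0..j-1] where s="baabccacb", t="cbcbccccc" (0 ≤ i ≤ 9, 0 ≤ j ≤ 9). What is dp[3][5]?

1

   ''  c  b  c  b  c  c  c  c  c
''  0  0  0  0  0  0  0  0  0  0
 b  0  0  1  1  1  1  1  1  1  1
 a  0  0  1  1  1  1  1  1  1  1
 a  0  0  1  1  1  1  1  1  1  1
 b  0  0  1  1  2  2  2  2  2  2
 c  0  1  1  2  2  3  3  3  3  3
 c  0  1  1  2  2  3  4  4  4  4
 a  0  1  1  2  2  3  4  4  4  4
 c  0  1  1  2  2  3  4  5  5  5
 b  0  1  2  2  3  3  4  5  5  5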